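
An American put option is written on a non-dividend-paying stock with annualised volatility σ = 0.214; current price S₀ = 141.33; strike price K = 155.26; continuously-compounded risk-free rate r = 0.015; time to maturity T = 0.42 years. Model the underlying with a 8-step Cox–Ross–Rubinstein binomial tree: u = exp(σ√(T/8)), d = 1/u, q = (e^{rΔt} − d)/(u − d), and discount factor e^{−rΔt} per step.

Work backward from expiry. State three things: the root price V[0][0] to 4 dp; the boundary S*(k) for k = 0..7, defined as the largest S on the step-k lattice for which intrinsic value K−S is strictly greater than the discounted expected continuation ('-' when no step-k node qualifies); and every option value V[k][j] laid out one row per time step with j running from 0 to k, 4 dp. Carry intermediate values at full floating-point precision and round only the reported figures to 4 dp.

price = 16.2845
boundary = - - - 121.9971 128.1281 134.5672 141.3300 134.5672
tree:
16.2845
21.3904 11.1175
27.1553 15.5611 6.6158
33.2629 20.9867 10.0677 3.1155
39.1006 27.1319 14.7701 5.3012 0.8976
44.6589 33.2629 20.6928 8.7700 1.7816 0.0000
49.9513 39.1006 27.1319 13.9300 3.5360 0.0000 0.0000
54.9904 44.6589 33.2629 20.6928 7.0183 0.0000 0.0000 0.0000
59.7884 49.9513 39.1006 27.1319 13.9300 0.0000 0.0000 0.0000 0.0000

params: Δt=0.05250 u=1.05026 d=0.95215 q=0.49577 e^(-rΔt)=0.99921
t_8 payoffs: 59.7884 49.9513 39.1006 27.1319 13.9300 0.0000 0.0000 0.0000 0.0000
t_7: node(7,0) S=100.2696 payoff=54.9904 vs cont=54.8682 → 54.9904 [stop]  node(7,1) S=110.6011 payoff=44.6589 vs cont=44.5367 → 44.6589 [stop]  node(7,2) S=121.9971 payoff=33.2629 vs cont=33.1407 → 33.2629 [stop]  node(7,3) S=134.5672 payoff=20.6928 vs cont=20.5705 → 20.6928 [stop]  node(7,4) S=148.4326 payoff=6.8274 vs cont=7.0183 → 7.0183 [wait]  node(7,5) S=163.7266 payoff=0.0000 vs cont=0.0000 → 0.0000 [wait]  node(7,6) S=180.5965 payoff=0.0000 vs cont=0.0000 → 0.0000 [wait]  node(7,7) S=199.2046 payoff=0.0000 vs cont=0.0000 → 0.0000 [wait]  ⇒ S*(7)=134.5672
t_6: node(6,0) S=105.3087 payoff=49.9513 vs cont=49.8291 → 49.9513 [stop]  node(6,1) S=116.1594 payoff=39.1006 vs cont=38.9784 → 39.1006 [stop]  node(6,2) S=128.1281 payoff=27.1319 vs cont=27.0097 → 27.1319 [stop]  node(6,3) S=141.3300 payoff=13.9300 vs cont=13.9024 → 13.9300 [stop]  node(6,4) S=155.8922 payoff=0.0000 vs cont=3.5360 → 3.5360 [wait]  node(6,5) S=171.9548 payoff=0.0000 vs cont=0.0000 → 0.0000 [wait]  node(6,6) S=189.6725 payoff=0.0000 vs cont=0.0000 → 0.0000 [wait]  ⇒ S*(6)=141.3300
t_5: node(5,0) S=110.6011 payoff=44.6589 vs cont=44.5367 → 44.6589 [stop]  node(5,1) S=121.9971 payoff=33.2629 vs cont=33.1407 → 33.2629 [stop]  node(5,2) S=134.5672 payoff=20.6928 vs cont=20.5705 → 20.6928 [stop]  node(5,3) S=148.4326 payoff=6.8274 vs cont=8.7700 → 8.7700 [wait]  node(5,4) S=163.7266 payoff=0.0000 vs cont=1.7816 → 1.7816 [wait]  node(5,5) S=180.5965 payoff=0.0000 vs cont=0.0000 → 0.0000 [wait]  ⇒ S*(5)=134.5672
t_4: node(4,0) S=116.1594 payoff=39.1006 vs cont=38.9784 → 39.1006 [stop]  node(4,1) S=128.1281 payoff=27.1319 vs cont=27.0097 → 27.1319 [stop]  node(4,2) S=141.3300 payoff=13.9300 vs cont=14.7701 → 14.7701 [wait]  node(4,3) S=155.8922 payoff=0.0000 vs cont=5.3012 → 5.3012 [wait]  node(4,4) S=171.9548 payoff=0.0000 vs cont=0.8976 → 0.8976 [wait]  ⇒ S*(4)=128.1281
t_3: node(3,0) S=121.9971 payoff=33.2629 vs cont=33.1407 → 33.2629 [stop]  node(3,1) S=134.5672 payoff=20.6928 vs cont=20.9867 → 20.9867 [wait]  node(3,2) S=148.4326 payoff=6.8274 vs cont=10.0677 → 10.0677 [wait]  node(3,3) S=163.7266 payoff=0.0000 vs cont=3.1155 → 3.1155 [wait]  ⇒ S*(3)=121.9971
t_2: node(2,0) S=128.1281 payoff=27.1319 vs cont=27.1553 → 27.1553 [wait]  node(2,1) S=141.3300 payoff=13.9300 vs cont=15.5611 → 15.5611 [wait]  node(2,2) S=155.8922 payoff=0.0000 vs cont=6.6158 → 6.6158 [wait]  ⇒ S*(2)=-
t_1: node(1,0) S=134.5672 payoff=20.6928 vs cont=21.3904 → 21.3904 [wait]  node(1,1) S=148.4326 payoff=6.8274 vs cont=11.1175 → 11.1175 [wait]  ⇒ S*(1)=-
t_0: node(0,0) S=141.3300 payoff=13.9300 vs cont=16.2845 → 16.2845 [wait]  ⇒ S*(0)=-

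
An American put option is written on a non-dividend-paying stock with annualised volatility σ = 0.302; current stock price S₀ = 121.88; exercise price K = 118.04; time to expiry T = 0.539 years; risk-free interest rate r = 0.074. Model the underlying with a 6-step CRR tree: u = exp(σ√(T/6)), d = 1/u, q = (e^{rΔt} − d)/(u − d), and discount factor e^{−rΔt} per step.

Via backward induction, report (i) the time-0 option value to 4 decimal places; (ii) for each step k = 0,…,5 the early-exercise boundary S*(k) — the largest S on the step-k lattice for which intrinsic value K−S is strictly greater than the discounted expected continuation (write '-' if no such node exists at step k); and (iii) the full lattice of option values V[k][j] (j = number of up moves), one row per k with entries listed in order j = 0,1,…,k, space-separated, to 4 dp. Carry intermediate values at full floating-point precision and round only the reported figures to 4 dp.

params: Δt=0.08983 u=1.09474 d=0.91346 q=0.51418 e^(-rΔt)=0.99337
t_6 payoffs: 47.2342 33.1826 16.3423 0.0000 0.0000 0.0000 0.0000
t_5: node(5,0) S=77.5138 payoff=40.5262 vs cont=39.7441 → 40.5262 [stop]  node(5,1) S=92.8968 payoff=25.1432 vs cont=24.3612 → 25.1432 [stop]  node(5,2) S=111.3325 payoff=6.7075 vs cont=7.8868 → 7.8868 [wait]  node(5,3) S=133.4268 payoff=0.0000 vs cont=0.0000 → 0.0000 [wait]  node(5,4) S=159.9058 payoff=0.0000 vs cont=0.0000 → 0.0000 [wait]  node(5,5) S=191.6398 payoff=0.0000 vs cont=0.0000 → 0.0000 [wait]  ⇒ S*(5)=92.8968
t_4: node(4,0) S=84.8574 payoff=33.1826 vs cont=32.4005 → 33.1826 [stop]  node(4,1) S=101.6977 payoff=16.3423 vs cont=16.1625 → 16.3423 [stop]  node(4,2) S=121.8800 payoff=0.0000 vs cont=3.8062 → 3.8062 [wait]  node(4,3) S=146.0675 payoff=0.0000 vs cont=0.0000 → 0.0000 [wait]  node(4,4) S=175.0552 payoff=0.0000 vs cont=0.0000 → 0.0000 [wait]  ⇒ S*(4)=101.6977
t_3: node(3,0) S=92.8968 payoff=25.1432 vs cont=24.3612 → 25.1432 [stop]  node(3,1) S=111.3325 payoff=6.7075 vs cont=9.8309 → 9.8309 [wait]  node(3,2) S=133.4268 payoff=0.0000 vs cont=1.8369 → 1.8369 [wait]  node(3,3) S=159.9058 payoff=0.0000 vs cont=0.0000 → 0.0000 [wait]  ⇒ S*(3)=92.8968
t_2: node(2,0) S=101.6977 payoff=16.3423 vs cont=17.1555 → 17.1555 [wait]  node(2,1) S=121.8800 payoff=0.0000 vs cont=5.6826 → 5.6826 [wait]  node(2,2) S=146.0675 payoff=0.0000 vs cont=0.8865 → 0.8865 [wait]  ⇒ S*(2)=-
t_1: node(1,0) S=111.3325 payoff=6.7075 vs cont=11.1818 → 11.1818 [wait]  node(1,1) S=133.4268 payoff=0.0000 vs cont=3.1952 → 3.1952 [wait]  ⇒ S*(1)=-
t_0: node(0,0) S=121.8800 payoff=0.0000 vs cont=7.0284 → 7.0284 [wait]  ⇒ S*(0)=-

price = 7.0284
boundary = - - - 92.8968 101.6977 92.8968
tree:
7.0284
11.1818 3.1952
17.1555 5.6826 0.8865
25.1432 9.8309 1.8369 0.0000
33.1826 16.3423 3.8062 0.0000 0.0000
40.5262 25.1432 7.8868 0.0000 0.0000 0.0000
47.2342 33.1826 16.3423 0.0000 0.0000 0.0000 0.0000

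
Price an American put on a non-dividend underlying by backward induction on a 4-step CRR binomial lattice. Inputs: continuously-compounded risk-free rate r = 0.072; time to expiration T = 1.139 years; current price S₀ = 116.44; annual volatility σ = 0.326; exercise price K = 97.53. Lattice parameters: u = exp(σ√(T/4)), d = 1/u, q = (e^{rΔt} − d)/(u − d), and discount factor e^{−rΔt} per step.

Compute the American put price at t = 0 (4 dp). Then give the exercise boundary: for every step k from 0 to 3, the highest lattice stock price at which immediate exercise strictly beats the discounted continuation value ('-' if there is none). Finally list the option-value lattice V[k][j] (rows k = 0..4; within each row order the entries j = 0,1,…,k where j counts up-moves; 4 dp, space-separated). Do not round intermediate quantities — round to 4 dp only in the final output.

Δt=0.28475, u=1.19001, d=0.84033, q=0.51586, disc=e^(-rΔt)=0.97971
k=4 terminal: V=max(K-S,0) → 39.4666 15.3053 0.0000 0.0000 0.0000
k=3: j=0 S=69.0959 intr=28.4341 cont=26.4549 V=28.4341[EX]; j=1 S=97.8481 intr=0.0000 cont=7.2596 V=7.2596[hold]; j=2 S=138.5645 intr=0.0000 cont=0.0000 V=0.0000[hold]; j=3 S=196.2239 intr=0.0000 cont=0.0000 V=0.0000[hold]  S*(3)=69.0959
k=2: j=0 S=82.2247 intr=15.3053 cont=17.1557 V=17.1557[hold]; j=1 S=116.4400 intr=0.0000 cont=3.4434 V=3.4434[hold]; j=2 S=164.8929 intr=0.0000 cont=0.0000 V=0.0000[hold]  S*(2)=-
k=1: j=0 S=97.8481 intr=0.0000 cont=9.8775 V=9.8775[hold]; j=1 S=138.5645 intr=0.0000 cont=1.6333 V=1.6333[hold]  S*(1)=-
k=0: j=0 S=116.4400 intr=0.0000 cont=5.5105 V=5.5105[hold]  S*(0)=-

price = 5.5105
boundary = - - - 69.0959
tree:
5.5105
9.8775 1.6333
17.1557 3.4434 0.0000
28.4341 7.2596 0.0000 0.0000
39.4666 15.3053 0.0000 0.0000 0.0000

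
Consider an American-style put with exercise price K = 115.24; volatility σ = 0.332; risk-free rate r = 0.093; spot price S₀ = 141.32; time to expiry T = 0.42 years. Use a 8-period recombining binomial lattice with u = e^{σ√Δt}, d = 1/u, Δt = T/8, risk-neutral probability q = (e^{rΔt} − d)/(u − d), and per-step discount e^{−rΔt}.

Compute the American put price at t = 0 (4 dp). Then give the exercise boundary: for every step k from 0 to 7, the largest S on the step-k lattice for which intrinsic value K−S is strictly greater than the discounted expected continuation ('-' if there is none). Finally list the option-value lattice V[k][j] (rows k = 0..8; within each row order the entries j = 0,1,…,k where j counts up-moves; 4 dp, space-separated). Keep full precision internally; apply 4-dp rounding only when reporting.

price = 1.8543
boundary = - - - - - 96.6091 89.5326 96.6091
tree:
1.8543
3.1140 0.6767
5.1133 1.2468 0.1422
8.1676 2.2641 0.2935 0.0000
12.6058 4.0345 0.6058 0.0000 0.0000
18.6309 7.0092 1.2505 0.0000 0.0000 0.0000
25.7074 11.7468 2.5809 0.0000 0.0000 0.0000 0.0000
32.2656 18.6309 5.3271 0.0000 0.0000 0.0000 0.0000 0.0000
38.3435 25.7074 10.9950 0.0000 0.0000 0.0000 0.0000 0.0000 0.0000

Δt=0.05250, u=1.07904, d=0.92675, q=0.51313, disc=e^(-rΔt)=0.99513
k=8 terminal: V=max(K-S,0) → 38.3435 25.7074 10.9950 0.0000 0.0000 0.0000 0.0000 0.0000 0.0000
k=7: j=0 S=82.9744 intr=32.2656 cont=31.7044 V=32.2656[EX]; j=1 S=96.6091 intr=18.6309 cont=18.0696 V=18.6309[EX]; j=2 S=112.4844 intr=2.7556 cont=5.3271 V=5.3271[hold]; j=3 S=130.9684 intr=0.0000 cont=0.0000 V=0.0000[hold]; j=4 S=152.4898 intr=0.0000 cont=0.0000 V=0.0000[hold]; j=5 S=177.5477 intr=0.0000 cont=0.0000 V=0.0000[hold]; j=6 S=206.7232 intr=0.0000 cont=0.0000 V=0.0000[hold]; j=7 S=240.6930 intr=0.0000 cont=0.0000 V=0.0000[hold]  S*(7)=96.6091
k=6: j=0 S=89.5326 intr=25.7074 cont=25.1462 V=25.7074[EX]; j=1 S=104.2450 intr=10.9950 cont=11.7468 V=11.7468[hold]; j=2 S=121.3750 intr=0.0000 cont=2.5809 V=2.5809[hold]; j=3 S=141.3200 intr=0.0000 cont=0.0000 V=0.0000[hold]; j=4 S=164.5424 intr=0.0000 cont=0.0000 V=0.0000[hold]; j=5 S=191.5808 intr=0.0000 cont=0.0000 V=0.0000[hold]; j=6 S=223.0624 intr=0.0000 cont=0.0000 V=0.0000[hold]  S*(6)=89.5326
k=5: j=0 S=96.6091 intr=18.6309 cont=18.4535 V=18.6309[EX]; j=1 S=112.4844 intr=2.7556 cont=7.0092 V=7.0092[hold]; j=2 S=130.9684 intr=0.0000 cont=1.2505 V=1.2505[hold]; j=3 S=152.4898 intr=0.0000 cont=0.0000 V=0.0000[hold]; j=4 S=177.5477 intr=0.0000 cont=0.0000 V=0.0000[hold]; j=5 S=206.7232 intr=0.0000 cont=0.0000 V=0.0000[hold]  S*(5)=96.6091
k=4: j=0 S=104.2450 intr=10.9950 cont=12.6058 V=12.6058[hold]; j=1 S=121.3750 intr=0.0000 cont=4.0345 V=4.0345[hold]; j=2 S=141.3200 intr=0.0000 cont=0.6058 V=0.6058[hold]; j=3 S=164.5424 intr=0.0000 cont=0.0000 V=0.0000[hold]; j=4 S=191.5808 intr=0.0000 cont=0.0000 V=0.0000[hold]  S*(4)=-
k=3: j=0 S=112.4844 intr=2.7556 cont=8.1676 V=8.1676[hold]; j=1 S=130.9684 intr=0.0000 cont=2.2641 V=2.2641[hold]; j=2 S=152.4898 intr=0.0000 cont=0.2935 V=0.2935[hold]; j=3 S=177.5477 intr=0.0000 cont=0.0000 V=0.0000[hold]  S*(3)=-
k=2: j=0 S=121.3750 intr=0.0000 cont=5.1133 V=5.1133[hold]; j=1 S=141.3200 intr=0.0000 cont=1.2468 V=1.2468[hold]; j=2 S=164.5424 intr=0.0000 cont=0.1422 V=0.1422[hold]  S*(2)=-
k=1: j=0 S=130.9684 intr=0.0000 cont=3.1140 V=3.1140[hold]; j=1 S=152.4898 intr=0.0000 cont=0.6767 V=0.6767[hold]  S*(1)=-
k=0: j=0 S=141.3200 intr=0.0000 cont=1.8543 V=1.8543[hold]  S*(0)=-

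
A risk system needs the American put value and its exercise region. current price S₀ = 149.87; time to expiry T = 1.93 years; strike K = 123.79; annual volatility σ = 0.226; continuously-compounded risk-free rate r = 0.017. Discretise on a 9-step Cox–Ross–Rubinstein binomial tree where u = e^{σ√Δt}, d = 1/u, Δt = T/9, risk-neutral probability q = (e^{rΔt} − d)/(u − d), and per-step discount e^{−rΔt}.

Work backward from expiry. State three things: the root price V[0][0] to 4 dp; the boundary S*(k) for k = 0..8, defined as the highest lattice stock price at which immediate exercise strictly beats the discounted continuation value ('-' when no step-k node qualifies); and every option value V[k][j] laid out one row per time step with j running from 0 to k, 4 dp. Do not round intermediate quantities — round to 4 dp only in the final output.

Δt=0.21444  u=1.11033  d=0.90063  q=0.49128  discount=0.99636
step 9 (expiry): payoffs max(K−S,0) = 65.3582 51.7535 34.9812 14.3037 0.0000 0.0000 0.0000 0.0000 0.0000 0.0000
step 8: (k=8,j=0): S=64.8785, (K−S)⁺=58.9115, hold=58.4610 ⇒ V=58.9115 exercise | (k=8,j=1): S=79.9843, (K−S)⁺=43.8057, hold=43.3553 ⇒ V=43.8057 exercise | (k=8,j=2): S=98.6070, (K−S)⁺=25.1830, hold=24.7325 ⇒ V=25.1830 exercise | (k=8,j=3): S=121.5658, (K−S)⁺=2.2242, hold=7.2502 ⇒ V=7.2502 continue | (k=8,j=4): S=149.8700, (K−S)⁺=0.0000, hold=0.0000 ⇒ V=0.0000 continue | (k=8,j=5): S=184.7643, (K−S)⁺=0.0000, hold=0.0000 ⇒ V=0.0000 continue | (k=8,j=6): S=227.7831, (K−S)⁺=0.0000, hold=0.0000 ⇒ V=0.0000 continue | (k=8,j=7): S=280.8180, (K−S)⁺=0.0000, hold=0.0000 ⇒ V=0.0000 continue | (k=8,j=8): S=346.2010, (K−S)⁺=0.0000, hold=0.0000 ⇒ V=0.0000 continue  boundary S*=98.6070
step 7: (k=7,j=0): S=72.0365, (K−S)⁺=51.7535, hold=51.3030 ⇒ V=51.7535 exercise | (k=7,j=1): S=88.8088, (K−S)⁺=34.9812, hold=34.5307 ⇒ V=34.9812 exercise | (k=7,j=2): S=109.4863, (K−S)⁺=14.3037, hold=16.3134 ⇒ V=16.3134 continue | (k=7,j=3): S=134.9780, (K−S)⁺=0.0000, hold=3.6749 ⇒ V=3.6749 continue | (k=7,j=4): S=166.4050, (K−S)⁺=0.0000, hold=0.0000 ⇒ V=0.0000 continue | (k=7,j=5): S=205.1492, (K−S)⁺=0.0000, hold=0.0000 ⇒ V=0.0000 continue | (k=7,j=6): S=252.9142, (K−S)⁺=0.0000, hold=0.0000 ⇒ V=0.0000 continue | (k=7,j=7): S=311.8004, (K−S)⁺=0.0000, hold=0.0000 ⇒ V=0.0000 continue  boundary S*=88.8088
step 6: (k=6,j=0): S=79.9843, (K−S)⁺=43.8057, hold=43.3553 ⇒ V=43.8057 exercise | (k=6,j=1): S=98.6070, (K−S)⁺=25.1830, hold=25.7162 ⇒ V=25.7162 continue | (k=6,j=2): S=121.5658, (K−S)⁺=2.2242, hold=10.0677 ⇒ V=10.0677 continue | (k=6,j=3): S=149.8700, (K−S)⁺=0.0000, hold=1.8627 ⇒ V=1.8627 continue | (k=6,j=4): S=184.7643, (K−S)⁺=0.0000, hold=0.0000 ⇒ V=0.0000 continue | (k=6,j=5): S=227.7831, (K−S)⁺=0.0000, hold=0.0000 ⇒ V=0.0000 continue | (k=6,j=6): S=280.8180, (K−S)⁺=0.0000, hold=0.0000 ⇒ V=0.0000 continue  boundary S*=79.9843
step 5: (k=5,j=0): S=88.8088, (K−S)⁺=34.9812, hold=34.7917 ⇒ V=34.9812 exercise | (k=5,j=1): S=109.4863, (K−S)⁺=14.3037, hold=17.9628 ⇒ V=17.9628 continue | (k=5,j=2): S=134.9780, (K−S)⁺=0.0000, hold=6.0148 ⇒ V=6.0148 continue | (k=5,j=3): S=166.4050, (K−S)⁺=0.0000, hold=0.9442 ⇒ V=0.9442 continue | (k=5,j=4): S=205.1492, (K−S)⁺=0.0000, hold=0.0000 ⇒ V=0.0000 continue | (k=5,j=5): S=252.9142, (K−S)⁺=0.0000, hold=0.0000 ⇒ V=0.0000 continue  boundary S*=88.8088
step 4: (k=4,j=0): S=98.6070, (K−S)⁺=25.1830, hold=26.5236 ⇒ V=26.5236 continue | (k=4,j=1): S=121.5658, (K−S)⁺=2.2242, hold=12.0490 ⇒ V=12.0490 continue | (k=4,j=2): S=149.8700, (K−S)⁺=0.0000, hold=3.5109 ⇒ V=3.5109 continue | (k=4,j=3): S=184.7643, (K−S)⁺=0.0000, hold=0.4786 ⇒ V=0.4786 continue | (k=4,j=4): S=227.7831, (K−S)⁺=0.0000, hold=0.0000 ⇒ V=0.0000 continue  boundary S*=-
step 3: (k=3,j=0): S=109.4863, (K−S)⁺=14.3037, hold=19.3419 ⇒ V=19.3419 continue | (k=3,j=1): S=134.9780, (K−S)⁺=0.0000, hold=7.8259 ⇒ V=7.8259 continue | (k=3,j=2): S=166.4050, (K−S)⁺=0.0000, hold=2.0138 ⇒ V=2.0138 continue | (k=3,j=3): S=205.1492, (K−S)⁺=0.0000, hold=0.2426 ⇒ V=0.2426 continue  boundary S*=-
step 2: (k=2,j=0): S=121.5658, (K−S)⁺=2.2242, hold=13.6346 ⇒ V=13.6346 continue | (k=2,j=1): S=149.8700, (K−S)⁺=0.0000, hold=4.9525 ⇒ V=4.9525 continue | (k=2,j=2): S=184.7643, (K−S)⁺=0.0000, hold=1.1395 ⇒ V=1.1395 continue  boundary S*=-
step 1: (k=1,j=0): S=134.9780, (K−S)⁺=0.0000, hold=9.3352 ⇒ V=9.3352 continue | (k=1,j=1): S=166.4050, (K−S)⁺=0.0000, hold=3.0680 ⇒ V=3.0680 continue  boundary S*=-
step 0: (k=0,j=0): S=149.8700, (K−S)⁺=0.0000, hold=6.2335 ⇒ V=6.2335 continue  boundary S*=-

price = 6.2335
boundary = - - - - - 88.8088 79.9843 88.8088 98.6070
tree:
6.2335
9.3352 3.0680
13.6346 4.9525 1.1395
19.3419 7.8259 2.0138 0.2426
26.5236 12.0490 3.5109 0.4786 0.0000
34.9812 17.9628 6.0148 0.9442 0.0000 0.0000
43.8057 25.7162 10.0677 1.8627 0.0000 0.0000 0.0000
51.7535 34.9812 16.3134 3.6749 0.0000 0.0000 0.0000 0.0000
58.9115 43.8057 25.1830 7.2502 0.0000 0.0000 0.0000 0.0000 0.0000
65.3582 51.7535 34.9812 14.3037 0.0000 0.0000 0.0000 0.0000 0.0000 0.0000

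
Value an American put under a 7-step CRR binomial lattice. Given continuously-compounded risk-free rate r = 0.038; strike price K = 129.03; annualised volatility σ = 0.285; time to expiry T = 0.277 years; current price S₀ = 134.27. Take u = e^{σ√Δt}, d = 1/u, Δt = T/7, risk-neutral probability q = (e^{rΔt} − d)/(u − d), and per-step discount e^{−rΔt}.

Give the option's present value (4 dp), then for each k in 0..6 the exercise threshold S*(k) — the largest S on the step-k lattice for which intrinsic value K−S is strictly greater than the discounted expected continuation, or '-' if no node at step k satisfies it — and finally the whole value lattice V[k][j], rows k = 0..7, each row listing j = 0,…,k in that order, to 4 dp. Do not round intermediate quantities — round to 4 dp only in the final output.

params: Δt=0.03957 u=1.05833 d=0.94488 q=0.49909 e^(-rΔt)=0.99850
t_7 payoffs: 38.7428 27.9023 15.7604 2.1605 0.0000 0.0000 0.0000 0.0000
t_6: node(6,0) S=95.5538 payoff=33.4762 vs cont=33.2823 → 33.4762 [stop]  node(6,1) S=107.0266 payoff=22.0034 vs cont=21.8095 → 22.0034 [stop]  node(6,2) S=119.8769 payoff=9.1531 vs cont=8.9593 → 9.1531 [stop]  node(6,3) S=134.2700 payoff=0.0000 vs cont=1.0806 → 1.0806 [wait]  node(6,4) S=150.3913 payoff=0.0000 vs cont=0.0000 → 0.0000 [wait]  node(6,5) S=168.4481 payoff=0.0000 vs cont=0.0000 → 0.0000 [wait]  node(6,6) S=188.6730 payoff=0.0000 vs cont=0.0000 → 0.0000 [wait]  ⇒ S*(6)=119.8769
t_5: node(5,0) S=101.1277 payoff=27.9023 vs cont=27.7085 → 27.9023 [stop]  node(5,1) S=113.2696 payoff=15.7604 vs cont=15.5665 → 15.7604 [stop]  node(5,2) S=126.8695 payoff=2.1605 vs cont=5.1165 → 5.1165 [wait]  node(5,3) S=142.1022 payoff=0.0000 vs cont=0.5405 → 0.5405 [wait]  node(5,4) S=159.1638 payoff=0.0000 vs cont=0.0000 → 0.0000 [wait]  node(5,5) S=178.2740 payoff=0.0000 vs cont=0.0000 → 0.0000 [wait]  ⇒ S*(5)=113.2696
t_4: node(4,0) S=107.0266 payoff=22.0034 vs cont=21.8095 → 22.0034 [stop]  node(4,1) S=119.8769 payoff=9.1531 vs cont=10.4323 → 10.4323 [wait]  node(4,2) S=134.2700 payoff=0.0000 vs cont=2.8283 → 2.8283 [wait]  node(4,3) S=150.3913 payoff=0.0000 vs cont=0.2703 → 0.2703 [wait]  node(4,4) S=168.4481 payoff=0.0000 vs cont=0.0000 → 0.0000 [wait]  ⇒ S*(4)=107.0266
t_3: node(3,0) S=113.2696 payoff=15.7604 vs cont=16.2040 → 16.2040 [wait]  node(3,1) S=126.8695 payoff=2.1605 vs cont=6.6273 → 6.6273 [wait]  node(3,2) S=142.1022 payoff=0.0000 vs cont=1.5493 → 1.5493 [wait]  node(3,3) S=159.1638 payoff=0.0000 vs cont=0.1352 → 0.1352 [wait]  ⇒ S*(3)=-
t_2: node(2,0) S=119.8769 payoff=9.1531 vs cont=11.4071 → 11.4071 [wait]  node(2,1) S=134.2700 payoff=0.0000 vs cont=4.0867 → 4.0867 [wait]  node(2,2) S=150.3913 payoff=0.0000 vs cont=0.8423 → 0.8423 [wait]  ⇒ S*(2)=-
t_1: node(1,0) S=126.8695 payoff=2.1605 vs cont=7.7419 → 7.7419 [wait]  node(1,1) S=142.1022 payoff=0.0000 vs cont=2.4637 → 2.4637 [wait]  ⇒ S*(1)=-
t_0: node(0,0) S=134.2700 payoff=0.0000 vs cont=5.0999 → 5.0999 [wait]  ⇒ S*(0)=-

price = 5.0999
boundary = - - - - 107.0266 113.2696 119.8769
tree:
5.0999
7.7419 2.4637
11.4071 4.0867 0.8423
16.2040 6.6273 1.5493 0.1352
22.0034 10.4323 2.8283 0.2703 0.0000
27.9023 15.7604 5.1165 0.5405 0.0000 0.0000
33.4762 22.0034 9.1531 1.0806 0.0000 0.0000 0.0000
38.7428 27.9023 15.7604 2.1605 0.0000 0.0000 0.0000 0.0000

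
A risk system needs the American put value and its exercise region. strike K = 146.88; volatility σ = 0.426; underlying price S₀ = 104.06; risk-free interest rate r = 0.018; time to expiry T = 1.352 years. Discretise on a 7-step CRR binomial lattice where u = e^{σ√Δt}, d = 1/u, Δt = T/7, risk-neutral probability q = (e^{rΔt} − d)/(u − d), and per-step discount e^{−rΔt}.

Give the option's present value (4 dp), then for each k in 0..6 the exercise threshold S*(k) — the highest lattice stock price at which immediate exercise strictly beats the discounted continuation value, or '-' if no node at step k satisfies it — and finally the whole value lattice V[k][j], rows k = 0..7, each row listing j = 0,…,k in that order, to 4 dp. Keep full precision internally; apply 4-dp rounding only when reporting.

Δt=0.19314, u=1.20589, d=0.82926, q=0.46258, disc=e^(-rΔt)=0.99653
k=7 terminal: V=max(K-S,0) → 118.8174 106.0721 87.5383 60.5869 21.3950 0.0000 0.0000 0.0000
k=6: j=0 S=33.8404 intr=113.0396 cont=112.5298 V=113.0396[EX]; j=1 S=49.2098 intr=97.6702 cont=97.1604 V=97.6702[EX]; j=2 S=71.5596 intr=75.3204 cont=74.8107 V=75.3204[EX]; j=3 S=104.0600 intr=42.8200 cont=42.3102 V=42.8200[EX]; j=4 S=151.3212 intr=0.0000 cont=11.4582 V=11.4582[hold]; j=5 S=220.0472 intr=0.0000 cont=0.0000 V=0.0000[hold]; j=6 S=319.9866 intr=0.0000 cont=0.0000 V=0.0000[hold]  S*(6)=104.0600
k=5: j=0 S=40.8079 intr=106.0721 cont=105.5624 V=106.0721[EX]; j=1 S=59.3417 intr=87.5383 cont=87.0286 V=87.5383[EX]; j=2 S=86.2931 intr=60.5869 cont=60.0772 V=60.5869[EX]; j=3 S=125.4850 intr=21.3950 cont=28.2145 V=28.2145[hold]; j=4 S=182.4769 intr=0.0000 cont=6.1365 V=6.1365[hold]; j=5 S=265.3529 intr=0.0000 cont=0.0000 V=0.0000[hold]  S*(5)=86.2931
k=4: j=0 S=49.2098 intr=97.6702 cont=97.1604 V=97.6702[EX]; j=1 S=71.5596 intr=75.3204 cont=74.8107 V=75.3204[EX]; j=2 S=104.0600 intr=42.8200 cont=45.4538 V=45.4538[hold]; j=3 S=151.3212 intr=0.0000 cont=17.9392 V=17.9392[hold]; j=4 S=220.0472 intr=0.0000 cont=3.2865 V=3.2865[hold]  S*(4)=71.5596
k=3: j=0 S=59.3417 intr=87.5383 cont=87.0286 V=87.5383[EX]; j=1 S=86.2931 intr=60.5869 cont=61.2913 V=61.2913[hold]; j=2 S=125.4850 intr=21.3950 cont=32.6126 V=32.6126[hold]; j=3 S=182.4769 intr=0.0000 cont=11.1224 V=11.1224[hold]  S*(3)=59.3417
k=2: j=0 S=71.5596 intr=75.3204 cont=75.1354 V=75.3204[EX]; j=1 S=104.0600 intr=42.8200 cont=47.8585 V=47.8585[hold]; j=2 S=151.3212 intr=0.0000 cont=22.5930 V=22.5930[hold]  S*(2)=71.5596
k=1: j=0 S=86.2931 intr=60.5869 cont=62.3998 V=62.3998[hold]; j=1 S=125.4850 intr=21.3950 cont=36.0457 V=36.0457[hold]  S*(1)=-
k=0: j=0 S=104.0600 intr=42.8200 cont=50.0347 V=50.0347[hold]  S*(0)=-

price = 50.0347
boundary = - - 71.5596 59.3417 71.5596 86.2931 104.0600
tree:
50.0347
62.3998 36.0457
75.3204 47.8585 22.5930
87.5383 61.2913 32.6126 11.1224
97.6702 75.3204 45.4538 17.9392 3.2865
106.0721 87.5383 60.5869 28.2145 6.1365 0.0000
113.0396 97.6702 75.3204 42.8200 11.4582 0.0000 0.0000
118.8174 106.0721 87.5383 60.5869 21.3950 0.0000 0.0000 0.0000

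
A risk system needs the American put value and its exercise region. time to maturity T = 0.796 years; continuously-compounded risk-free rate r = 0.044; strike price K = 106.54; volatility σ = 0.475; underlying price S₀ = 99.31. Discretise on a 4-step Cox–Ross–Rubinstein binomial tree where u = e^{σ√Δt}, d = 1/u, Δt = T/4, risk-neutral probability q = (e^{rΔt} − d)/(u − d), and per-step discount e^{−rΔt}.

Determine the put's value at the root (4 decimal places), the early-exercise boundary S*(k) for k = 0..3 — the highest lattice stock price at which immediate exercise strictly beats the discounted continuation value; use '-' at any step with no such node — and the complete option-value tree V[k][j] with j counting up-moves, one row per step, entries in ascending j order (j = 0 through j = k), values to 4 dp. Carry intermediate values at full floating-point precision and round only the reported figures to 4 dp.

price = 19.6183
boundary = - - 65.0045 80.3467
tree:
19.6183
29.1398 9.1557
41.5355 15.5867 2.0121
53.9481 26.1933 3.8141 0.0000
63.9905 41.5355 7.2300 0.0000 0.0000

params: Δt=0.19900 u=1.23602 d=0.80905 q=0.46782 e^(-rΔt)=0.99128
t_4 payoffs: 63.9905 41.5355 7.2300 0.0000 0.0000
t_3: node(3,0) S=52.5919 payoff=53.9481 vs cont=53.0193 → 53.9481 [stop]  node(3,1) S=80.3467 payoff=26.1933 vs cont=25.2645 → 26.1933 [stop]  node(3,2) S=122.7489 payoff=0.0000 vs cont=3.8141 → 3.8141 [wait]  node(3,3) S=187.5284 payoff=0.0000 vs cont=0.0000 → 0.0000 [wait]  ⇒ S*(3)=80.3467
t_2: node(2,0) S=65.0045 payoff=41.5355 vs cont=40.6067 → 41.5355 [stop]  node(2,1) S=99.3100 payoff=7.2300 vs cont=15.5867 → 15.5867 [wait]  node(2,2) S=151.7198 payoff=0.0000 vs cont=2.0121 → 2.0121 [wait]  ⇒ S*(2)=65.0045
t_1: node(1,0) S=80.3467 payoff=26.1933 vs cont=29.1398 → 29.1398 [wait]  node(1,1) S=122.7489 payoff=0.0000 vs cont=9.1557 → 9.1557 [wait]  ⇒ S*(1)=-
t_0: node(0,0) S=99.3100 payoff=7.2300 vs cont=19.6183 → 19.6183 [wait]  ⇒ S*(0)=-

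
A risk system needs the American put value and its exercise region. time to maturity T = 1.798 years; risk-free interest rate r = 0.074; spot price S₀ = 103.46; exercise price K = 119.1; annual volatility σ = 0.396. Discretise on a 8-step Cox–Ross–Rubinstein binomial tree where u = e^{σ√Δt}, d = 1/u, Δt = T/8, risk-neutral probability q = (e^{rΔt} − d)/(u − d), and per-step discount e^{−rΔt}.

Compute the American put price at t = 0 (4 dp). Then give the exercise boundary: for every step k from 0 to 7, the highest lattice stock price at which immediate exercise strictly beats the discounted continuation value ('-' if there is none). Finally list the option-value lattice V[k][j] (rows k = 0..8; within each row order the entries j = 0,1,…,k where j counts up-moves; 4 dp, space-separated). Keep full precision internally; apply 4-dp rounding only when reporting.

Δt=0.22475, u=1.20651, d=0.82883, q=0.49761, disc=e^(-rΔt)=0.98351
k=8 terminal: V=max(K-S,0) → 96.0583 85.5588 70.2749 48.0265 15.6400 0.0000 0.0000 0.0000 0.0000
k=7: j=0 S=27.8001 intr=91.2999 cont=89.3354 V=91.2999[EX]; j=1 S=40.4680 intr=78.6320 cont=76.6676 V=78.6320[EX]; j=2 S=58.9082 intr=60.1918 cont=58.2274 V=60.1918[EX]; j=3 S=85.7512 intr=33.3488 cont=31.3844 V=33.3488[EX]; j=4 S=124.8259 intr=0.0000 cont=7.7278 V=7.7278[hold]; j=5 S=181.7060 intr=0.0000 cont=0.0000 V=0.0000[hold]; j=6 S=264.5049 intr=0.0000 cont=0.0000 V=0.0000[hold]; j=7 S=385.0331 intr=0.0000 cont=0.0000 V=0.0000[hold]  S*(7)=85.7512
k=6: j=0 S=33.5412 intr=85.5588 cont=83.5943 V=85.5588[EX]; j=1 S=48.8251 intr=70.2749 cont=68.3104 V=70.2749[EX]; j=2 S=71.0735 intr=48.0265 cont=46.0620 V=48.0265[EX]; j=3 S=103.4600 intr=15.6400 cont=20.2598 V=20.2598[hold]; j=4 S=150.6042 intr=0.0000 cont=3.8184 V=3.8184[hold]; j=5 S=219.2307 intr=0.0000 cont=0.0000 V=0.0000[hold]; j=6 S=319.1287 intr=0.0000 cont=0.0000 V=0.0000[hold]  S*(6)=71.0735
k=5: j=0 S=40.4680 intr=78.6320 cont=76.6676 V=78.6320[EX]; j=1 S=58.9082 intr=60.1918 cont=58.2274 V=60.1918[EX]; j=2 S=85.7512 intr=33.3488 cont=33.6453 V=33.6453[hold]; j=3 S=124.8259 intr=0.0000 cont=11.8792 V=11.8792[hold]; j=4 S=181.7060 intr=0.0000 cont=1.8867 V=1.8867[hold]; j=5 S=264.5049 intr=0.0000 cont=0.0000 V=0.0000[hold]  S*(5)=58.9082
k=4: j=0 S=48.8251 intr=70.2749 cont=68.3104 V=70.2749[EX]; j=1 S=71.0735 intr=48.0265 cont=46.2071 V=48.0265[EX]; j=2 S=103.4600 intr=15.6400 cont=22.4380 V=22.4380[hold]; j=3 S=150.6042 intr=0.0000 cont=6.7929 V=6.7929[hold]; j=4 S=219.2307 intr=0.0000 cont=0.9322 V=0.9322[hold]  S*(4)=71.0735
k=3: j=0 S=58.9082 intr=60.1918 cont=58.2274 V=60.1918[EX]; j=1 S=85.7512 intr=33.3488 cont=34.7113 V=34.7113[hold]; j=2 S=124.8259 intr=0.0000 cont=14.4112 V=14.4112[hold]; j=3 S=181.7060 intr=0.0000 cont=3.8126 V=3.8126[hold]  S*(3)=58.9082
k=2: j=0 S=71.0735 intr=48.0265 cont=46.7288 V=48.0265[EX]; j=1 S=103.4600 intr=15.6400 cont=24.2039 V=24.2039[hold]; j=2 S=150.6042 intr=0.0000 cont=8.9866 V=8.9866[hold]  S*(2)=71.0735
k=1: j=0 S=85.7512 intr=33.3488 cont=35.5755 V=35.5755[hold]; j=1 S=124.8259 intr=0.0000 cont=16.3573 V=16.3573[hold]  S*(1)=-
k=0: j=0 S=103.4600 intr=15.6400 cont=25.5834 V=25.5834[hold]  S*(0)=-

price = 25.5834
boundary = - - 71.0735 58.9082 71.0735 58.9082 71.0735 85.7512
tree:
25.5834
35.5755 16.3573
48.0265 24.2039 8.9866
60.1918 34.7113 14.4112 3.8126
70.2749 48.0265 22.4380 6.7929 0.9322
78.6320 60.1918 33.6453 11.8792 1.8867 0.0000
85.5588 70.2749 48.0265 20.2598 3.8184 0.0000 0.0000
91.2999 78.6320 60.1918 33.3488 7.7278 0.0000 0.0000 0.0000
96.0583 85.5588 70.2749 48.0265 15.6400 0.0000 0.0000 0.0000 0.0000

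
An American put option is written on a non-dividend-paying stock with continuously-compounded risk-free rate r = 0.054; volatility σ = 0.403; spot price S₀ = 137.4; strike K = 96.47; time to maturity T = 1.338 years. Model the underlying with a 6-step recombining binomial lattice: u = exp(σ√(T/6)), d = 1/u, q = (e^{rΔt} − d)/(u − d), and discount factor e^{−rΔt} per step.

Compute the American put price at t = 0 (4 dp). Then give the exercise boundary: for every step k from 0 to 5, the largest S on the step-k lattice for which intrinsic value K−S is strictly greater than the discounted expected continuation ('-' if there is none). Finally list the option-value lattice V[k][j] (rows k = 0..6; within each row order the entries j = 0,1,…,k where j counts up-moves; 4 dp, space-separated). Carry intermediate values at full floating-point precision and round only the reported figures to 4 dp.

price = 5.0058
boundary = - - - - 64.1782 77.6314
tree:
5.0058
8.3189 1.6018
13.5255 2.9807 0.1730
21.3488 5.5301 0.3395 0.0000
32.2918 10.2260 0.6663 0.0000 0.0000
43.4136 18.8386 1.3074 0.0000 0.0000 0.0000
52.6080 32.2918 2.5653 0.0000 0.0000 0.0000 0.0000

params: Δt=0.22300 u=1.20962 d=0.82670 q=0.48420 e^(-rΔt)=0.98803
t_6 payoffs: 52.6080 32.2918 2.5653 0.0000 0.0000 0.0000 0.0000
t_5: node(5,0) S=53.0564 payoff=43.4136 vs cont=42.2589 → 43.4136 [stop]  node(5,1) S=77.6314 payoff=18.8386 vs cont=17.6839 → 18.8386 [stop]  node(5,2) S=113.5892 payoff=0.0000 vs cont=1.3074 → 1.3074 [wait]  node(5,3) S=166.2021 payoff=0.0000 vs cont=0.0000 → 0.0000 [wait]  node(5,4) S=243.1846 payoff=0.0000 vs cont=0.0000 → 0.0000 [wait]  node(5,5) S=355.8244 payoff=0.0000 vs cont=0.0000 → 0.0000 [wait]  ⇒ S*(5)=77.6314
t_4: node(4,0) S=64.1782 payoff=32.2918 vs cont=31.1371 → 32.2918 [stop]  node(4,1) S=93.9047 payoff=2.5653 vs cont=10.2260 → 10.2260 [wait]  node(4,2) S=137.4000 payoff=0.0000 vs cont=0.6663 → 0.6663 [wait]  node(4,3) S=201.0418 payoff=0.0000 vs cont=0.0000 → 0.0000 [wait]  node(4,4) S=294.1616 payoff=0.0000 vs cont=0.0000 → 0.0000 [wait]  ⇒ S*(4)=64.1782
t_3: node(3,0) S=77.6314 payoff=18.8386 vs cont=21.3488 → 21.3488 [wait]  node(3,1) S=113.5892 payoff=0.0000 vs cont=5.5301 → 5.5301 [wait]  node(3,2) S=166.2021 payoff=0.0000 vs cont=0.3395 → 0.3395 [wait]  node(3,3) S=243.1846 payoff=0.0000 vs cont=0.0000 → 0.0000 [wait]  ⇒ S*(3)=-
t_2: node(2,0) S=93.9047 payoff=2.5653 vs cont=13.5255 → 13.5255 [wait]  node(2,1) S=137.4000 payoff=0.0000 vs cont=2.9807 → 2.9807 [wait]  node(2,2) S=201.0418 payoff=0.0000 vs cont=0.1730 → 0.1730 [wait]  ⇒ S*(2)=-
t_1: node(1,0) S=113.5892 payoff=0.0000 vs cont=8.3189 → 8.3189 [wait]  node(1,1) S=166.2021 payoff=0.0000 vs cont=1.6018 → 1.6018 [wait]  ⇒ S*(1)=-
t_0: node(0,0) S=137.4000 payoff=0.0000 vs cont=5.0058 → 5.0058 [wait]  ⇒ S*(0)=-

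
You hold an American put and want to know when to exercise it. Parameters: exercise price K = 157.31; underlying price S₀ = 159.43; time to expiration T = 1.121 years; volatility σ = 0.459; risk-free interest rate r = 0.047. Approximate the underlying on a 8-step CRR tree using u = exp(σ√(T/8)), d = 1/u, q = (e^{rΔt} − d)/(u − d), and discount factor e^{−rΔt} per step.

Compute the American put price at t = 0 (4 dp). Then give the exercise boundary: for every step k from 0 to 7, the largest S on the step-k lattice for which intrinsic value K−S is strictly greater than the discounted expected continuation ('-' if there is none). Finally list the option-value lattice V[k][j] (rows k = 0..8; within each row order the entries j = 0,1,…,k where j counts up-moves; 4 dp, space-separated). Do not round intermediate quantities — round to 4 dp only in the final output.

Δt=0.14012  u=1.18746  d=0.84213  q=0.47628  discount=0.99344
step 8 (expiry): payoffs max(K−S,0) = 116.9816 100.4443 77.1255 44.2445 0.0000 0.0000 0.0000 0.0000 0.0000
step 7: (k=7,j=0): S=47.8884, (K−S)⁺=109.4216, hold=108.3890 ⇒ V=109.4216 exercise | (k=7,j=1): S=67.5259, (K−S)⁺=89.7841, hold=88.7515 ⇒ V=89.7841 exercise | (k=7,j=2): S=95.2161, (K−S)⁺=62.0939, hold=61.0613 ⇒ V=62.0939 exercise | (k=7,j=3): S=134.2611, (K−S)⁺=23.0489, hold=23.0194 ⇒ V=23.0489 exercise | (k=7,j=4): S=189.3172, (K−S)⁺=0.0000, hold=0.0000 ⇒ V=0.0000 continue | (k=7,j=5): S=266.9499, (K−S)⁺=0.0000, hold=0.0000 ⇒ V=0.0000 continue | (k=7,j=6): S=376.4174, (K−S)⁺=0.0000, hold=0.0000 ⇒ V=0.0000 continue | (k=7,j=7): S=530.7739, (K−S)⁺=0.0000, hold=0.0000 ⇒ V=0.0000 continue  boundary S*=134.2611
step 6: (k=6,j=0): S=56.8657, (K−S)⁺=100.4443, hold=99.4117 ⇒ V=100.4443 exercise | (k=6,j=1): S=80.1845, (K−S)⁺=77.1255, hold=76.0929 ⇒ V=77.1255 exercise | (k=6,j=2): S=113.0655, (K−S)⁺=44.2445, hold=43.2119 ⇒ V=44.2445 exercise | (k=6,j=3): S=159.4300, (K−S)⁺=0.0000, hold=11.9918 ⇒ V=11.9918 continue | (k=6,j=4): S=224.8070, (K−S)⁺=0.0000, hold=0.0000 ⇒ V=0.0000 continue | (k=6,j=5): S=316.9931, (K−S)⁺=0.0000, hold=0.0000 ⇒ V=0.0000 continue | (k=6,j=6): S=446.9816, (K−S)⁺=0.0000, hold=0.0000 ⇒ V=0.0000 continue  boundary S*=113.0655
step 5: (k=5,j=0): S=67.5259, (K−S)⁺=89.7841, hold=88.7515 ⇒ V=89.7841 exercise | (k=5,j=1): S=95.2161, (K−S)⁺=62.0939, hold=61.0613 ⇒ V=62.0939 exercise | (k=5,j=2): S=134.2611, (K−S)⁺=23.0489, hold=28.6934 ⇒ V=28.6934 continue | (k=5,j=3): S=189.3172, (K−S)⁺=0.0000, hold=6.2391 ⇒ V=6.2391 continue | (k=5,j=4): S=266.9499, (K−S)⁺=0.0000, hold=0.0000 ⇒ V=0.0000 continue | (k=5,j=5): S=376.4174, (K−S)⁺=0.0000, hold=0.0000 ⇒ V=0.0000 continue  boundary S*=95.2161
step 4: (k=4,j=0): S=80.1845, (K−S)⁺=77.1255, hold=76.0929 ⇒ V=77.1255 exercise | (k=4,j=1): S=113.0655, (K−S)⁺=44.2445, hold=45.8826 ⇒ V=45.8826 continue | (k=4,j=2): S=159.4300, (K−S)⁺=0.0000, hold=17.8806 ⇒ V=17.8806 continue | (k=4,j=3): S=224.8070, (K−S)⁺=0.0000, hold=3.2461 ⇒ V=3.2461 continue | (k=4,j=4): S=316.9931, (K−S)⁺=0.0000, hold=0.0000 ⇒ V=0.0000 continue  boundary S*=80.1845
step 3: (k=3,j=0): S=95.2161, (K−S)⁺=62.0939, hold=61.8364 ⇒ V=62.0939 exercise | (k=3,j=1): S=134.2611, (K−S)⁺=23.0489, hold=32.3320 ⇒ V=32.3320 continue | (k=3,j=2): S=189.3172, (K−S)⁺=0.0000, hold=10.8388 ⇒ V=10.8388 continue | (k=3,j=3): S=266.9499, (K−S)⁺=0.0000, hold=1.6888 ⇒ V=1.6888 continue  boundary S*=95.2161
step 2: (k=2,j=0): S=113.0655, (K−S)⁺=44.2445, hold=47.6042 ⇒ V=47.6042 continue | (k=2,j=1): S=159.4300, (K−S)⁺=0.0000, hold=21.9501 ⇒ V=21.9501 continue | (k=2,j=2): S=224.8070, (K−S)⁺=0.0000, hold=6.4383 ⇒ V=6.4383 continue  boundary S*=-
step 1: (k=1,j=0): S=134.2611, (K−S)⁺=23.0489, hold=35.1533 ⇒ V=35.1533 continue | (k=1,j=1): S=189.3172, (K−S)⁺=0.0000, hold=14.4665 ⇒ V=14.4665 continue  boundary S*=-
step 0: (k=0,j=0): S=159.4300, (K−S)⁺=0.0000, hold=25.1344 ⇒ V=25.1344 continue  boundary S*=-

price = 25.1344
boundary = - - - 95.2161 80.1845 95.2161 113.0655 134.2611
tree:
25.1344
35.1533 14.4665
47.6042 21.9501 6.4383
62.0939 32.3320 10.8388 1.6888
77.1255 45.8826 17.8806 3.2461 0.0000
89.7841 62.0939 28.6934 6.2391 0.0000 0.0000
100.4443 77.1255 44.2445 11.9918 0.0000 0.0000 0.0000
109.4216 89.7841 62.0939 23.0489 0.0000 0.0000 0.0000 0.0000
116.9816 100.4443 77.1255 44.2445 0.0000 0.0000 0.0000 0.0000 0.0000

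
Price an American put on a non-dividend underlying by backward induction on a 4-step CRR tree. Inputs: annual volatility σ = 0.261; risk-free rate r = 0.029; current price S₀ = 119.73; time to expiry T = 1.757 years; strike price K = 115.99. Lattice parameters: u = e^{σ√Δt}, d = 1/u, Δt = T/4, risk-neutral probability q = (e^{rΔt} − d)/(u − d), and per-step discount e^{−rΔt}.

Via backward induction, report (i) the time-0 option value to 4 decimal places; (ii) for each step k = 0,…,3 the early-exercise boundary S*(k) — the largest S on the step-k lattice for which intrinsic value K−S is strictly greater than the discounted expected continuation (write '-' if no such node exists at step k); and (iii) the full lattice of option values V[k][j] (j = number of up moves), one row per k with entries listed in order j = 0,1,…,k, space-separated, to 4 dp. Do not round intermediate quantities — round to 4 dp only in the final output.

price = 11.6230
boundary = - - 84.7138 71.2574
tree:
11.6230
19.4432 3.9062
31.2762 7.8146 0.0000
44.7326 15.6337 0.0000 0.0000
56.0515 31.2762 0.0000 0.0000 0.0000

Δt=0.43925, u=1.18884, d=0.84115, q=0.49373, disc=e^(-rΔt)=0.98734
k=4 terminal: V=max(K-S,0) → 56.0515 31.2762 0.0000 0.0000 0.0000
k=3: j=0 S=71.2574 intr=44.7326 cont=43.2645 V=44.7326[EX]; j=1 S=100.7114 intr=15.2786 cont=15.6337 V=15.6337[hold]; j=2 S=142.3401 intr=0.0000 cont=0.0000 V=0.0000[hold]; j=3 S=201.1759 intr=0.0000 cont=0.0000 V=0.0000[hold]  S*(3)=71.2574
k=2: j=0 S=84.7138 intr=31.2762 cont=29.9811 V=31.2762[EX]; j=1 S=119.7300 intr=0.0000 cont=7.8146 V=7.8146[hold]; j=2 S=169.2200 intr=0.0000 cont=0.0000 V=0.0000[hold]  S*(2)=84.7138
k=1: j=0 S=100.7114 intr=15.2786 cont=19.4432 V=19.4432[hold]; j=1 S=142.3401 intr=0.0000 cont=3.9062 V=3.9062[hold]  S*(1)=-
k=0: j=0 S=119.7300 intr=0.0000 cont=11.6230 V=11.6230[hold]  S*(0)=-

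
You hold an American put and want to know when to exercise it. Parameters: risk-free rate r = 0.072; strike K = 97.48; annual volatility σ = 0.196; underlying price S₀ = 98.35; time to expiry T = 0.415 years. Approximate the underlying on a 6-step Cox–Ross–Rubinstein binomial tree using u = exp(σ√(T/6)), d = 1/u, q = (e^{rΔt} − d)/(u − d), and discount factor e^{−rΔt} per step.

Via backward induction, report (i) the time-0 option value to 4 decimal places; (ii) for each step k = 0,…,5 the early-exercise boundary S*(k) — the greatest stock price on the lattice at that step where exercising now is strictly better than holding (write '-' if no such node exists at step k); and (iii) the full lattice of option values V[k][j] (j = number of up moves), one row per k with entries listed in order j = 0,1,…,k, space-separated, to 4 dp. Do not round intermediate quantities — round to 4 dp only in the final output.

Δt=0.06917, u=1.05290, d=0.94976, q=0.53552, disc=e^(-rΔt)=0.99503
k=6 terminal: V=max(K-S,0) → 25.2937 17.4546 8.7642 0.0000 0.0000 0.0000 0.0000
k=5: j=0 S=76.0048 intr=21.4752 cont=20.9909 V=21.4752[EX]; j=1 S=84.2586 intr=13.2214 cont=12.7371 V=13.2214[EX]; j=2 S=93.4088 intr=4.0712 cont=4.0506 V=4.0712[EX]; j=3 S=103.5526 intr=0.0000 cont=0.0000 V=0.0000[hold]; j=4 S=114.7980 intr=0.0000 cont=0.0000 V=0.0000[hold]; j=5 S=127.2646 intr=0.0000 cont=0.0000 V=0.0000[hold]  S*(5)=93.4088
k=4: j=0 S=80.0254 intr=17.4546 cont=16.9704 V=17.4546[EX]; j=1 S=88.7158 intr=8.7642 cont=8.2799 V=8.7642[EX]; j=2 S=98.3500 intr=0.0000 cont=1.8816 V=1.8816[hold]; j=3 S=109.0304 intr=0.0000 cont=0.0000 V=0.0000[hold]; j=4 S=120.8707 intr=0.0000 cont=0.0000 V=0.0000[hold]  S*(4)=88.7158
k=3: j=0 S=84.2586 intr=13.2214 cont=12.7371 V=13.2214[EX]; j=1 S=93.4088 intr=4.0712 cont=5.0532 V=5.0532[hold]; j=2 S=103.5526 intr=0.0000 cont=0.8696 V=0.8696[hold]; j=3 S=114.7980 intr=0.0000 cont=0.0000 V=0.0000[hold]  S*(3)=84.2586
k=2: j=0 S=88.7158 intr=8.7642 cont=8.8032 V=8.8032[hold]; j=1 S=98.3500 intr=0.0000 cont=2.7988 V=2.7988[hold]; j=2 S=109.0304 intr=0.0000 cont=0.4019 V=0.4019[hold]  S*(2)=-
k=1: j=0 S=93.4088 intr=4.0712 cont=5.5600 V=5.5600[hold]; j=1 S=103.5526 intr=0.0000 cont=1.5077 V=1.5077[hold]  S*(1)=-
k=0: j=0 S=98.3500 intr=0.0000 cont=3.3731 V=3.3731[hold]  S*(0)=-

price = 3.3731
boundary = - - - 84.2586 88.7158 93.4088
tree:
3.3731
5.5600 1.5077
8.8032 2.7988 0.4019
13.2214 5.0532 0.8696 0.0000
17.4546 8.7642 1.8816 0.0000 0.0000
21.4752 13.2214 4.0712 0.0000 0.0000 0.0000
25.2937 17.4546 8.7642 0.0000 0.0000 0.0000 0.0000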